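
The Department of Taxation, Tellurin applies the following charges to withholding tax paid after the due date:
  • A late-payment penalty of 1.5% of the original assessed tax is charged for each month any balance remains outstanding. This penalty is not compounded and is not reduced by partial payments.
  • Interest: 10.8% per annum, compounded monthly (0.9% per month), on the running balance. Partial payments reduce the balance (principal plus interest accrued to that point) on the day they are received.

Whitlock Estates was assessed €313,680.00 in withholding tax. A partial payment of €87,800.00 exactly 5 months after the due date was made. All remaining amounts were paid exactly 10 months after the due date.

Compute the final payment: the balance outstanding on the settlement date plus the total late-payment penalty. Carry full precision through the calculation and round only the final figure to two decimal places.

€298,311.68

Balance at month 5: €313,680.0000 × (1 + 0.009)^5 = €328,051.9778…
After €87,800.00 payment: €328,051.9778… − €87,800.00 = €240,251.9778…
Balance at month 10: €240,251.9778… × (1 + 0.009)^5 = €251,259.6803…
Penalty: 10 × 1.5% × €313,680.00 = €47,052.00
Final settlement = outstanding balance + penalty = €251,259.6803… + €47,052.00 = €298,311.68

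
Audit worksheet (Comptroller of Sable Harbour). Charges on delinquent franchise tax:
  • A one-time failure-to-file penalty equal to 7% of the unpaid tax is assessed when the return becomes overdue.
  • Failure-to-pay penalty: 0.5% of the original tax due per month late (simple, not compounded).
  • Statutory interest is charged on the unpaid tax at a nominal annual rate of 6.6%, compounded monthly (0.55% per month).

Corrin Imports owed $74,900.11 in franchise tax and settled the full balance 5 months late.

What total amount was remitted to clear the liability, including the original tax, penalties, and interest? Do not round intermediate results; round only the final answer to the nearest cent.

$84,098.16

Failure-to-file penalty: 7% × $74,900.11 = $5,243.01…
Failure-to-pay penalty: 5 × 0.5% × $74,900.11 = $1,872.50…
Interest: $74,900.11 × ((1 + 0.0055)^5 − 1) = $74,900.11 × 0.0278042… = $2,082.5353…
Total = $74,900.11 + $7,115.5105… + $2,082.5353… = $84,098.16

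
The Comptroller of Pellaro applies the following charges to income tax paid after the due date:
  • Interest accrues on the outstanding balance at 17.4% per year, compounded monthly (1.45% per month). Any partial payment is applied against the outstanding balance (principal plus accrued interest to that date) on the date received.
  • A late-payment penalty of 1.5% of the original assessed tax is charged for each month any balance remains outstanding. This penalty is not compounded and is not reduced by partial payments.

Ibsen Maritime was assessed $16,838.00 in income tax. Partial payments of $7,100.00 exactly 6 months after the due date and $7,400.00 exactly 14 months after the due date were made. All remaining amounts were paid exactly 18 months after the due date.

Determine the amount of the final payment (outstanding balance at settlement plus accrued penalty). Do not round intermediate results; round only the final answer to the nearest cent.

Balance at month 6: $16,838.0000 × (1 + 0.0145)^6 = $18,357.0467…
After $7,100.00 payment: $18,357.0467… − $7,100.00 = $11,257.0467…
Balance at month 14: $11,257.0467… × (1 + 0.0145)^8 = $12,631.0915…
After $7,400.00 payment: $12,631.0915… − $7,400.00 = $5,231.0915…
Balance at month 18: $5,231.0915… × (1 + 0.0145)^4 = $5,541.1578…
Penalty: 18 × 1.5% × $16,838.00 = $4,546.26
Final settlement = outstanding balance + penalty = $5,541.1578… + $4,546.26 = $10,087.42

$10,087.42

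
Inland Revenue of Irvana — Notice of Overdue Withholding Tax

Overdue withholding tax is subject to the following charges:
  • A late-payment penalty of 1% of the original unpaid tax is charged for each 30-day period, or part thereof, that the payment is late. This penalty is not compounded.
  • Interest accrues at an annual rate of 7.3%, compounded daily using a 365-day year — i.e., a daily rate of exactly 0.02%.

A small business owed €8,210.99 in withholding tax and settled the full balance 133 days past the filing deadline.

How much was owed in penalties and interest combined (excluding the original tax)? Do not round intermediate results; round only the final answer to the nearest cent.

Penalty periods: ⌈133/30⌉ = 5; penalty = 5 × 1% × €8,210.99 = €410.55…
Interest: €8,210.99 × ((1 + 0.0002)^133 − 1) = €8,210.99 × 0.02695421… = €221.3207…
Penalties + interest = €410.5495 + €221.3207… = €631.87

€631.87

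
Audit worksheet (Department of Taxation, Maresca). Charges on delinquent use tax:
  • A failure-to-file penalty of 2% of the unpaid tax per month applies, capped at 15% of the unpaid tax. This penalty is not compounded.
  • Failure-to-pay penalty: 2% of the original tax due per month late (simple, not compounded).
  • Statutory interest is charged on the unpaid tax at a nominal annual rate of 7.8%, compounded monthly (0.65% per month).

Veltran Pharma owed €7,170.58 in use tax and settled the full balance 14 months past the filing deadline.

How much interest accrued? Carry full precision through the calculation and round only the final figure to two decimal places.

Interest: €7,170.58 × ((1 + 0.0065)^14 − 1) = €7,170.58 × 0.0949465… = €680.8216…

€680.82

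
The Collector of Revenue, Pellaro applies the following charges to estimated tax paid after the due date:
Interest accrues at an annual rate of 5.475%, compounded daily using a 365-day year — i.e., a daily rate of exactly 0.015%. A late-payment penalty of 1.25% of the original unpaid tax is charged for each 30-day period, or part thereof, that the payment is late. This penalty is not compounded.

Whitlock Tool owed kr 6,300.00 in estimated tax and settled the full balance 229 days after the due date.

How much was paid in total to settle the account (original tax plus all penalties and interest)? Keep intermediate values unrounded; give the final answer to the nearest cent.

Penalty periods: ⌈229/30⌉ = 8; penalty = 8 × 1.25% × kr 6,300.00 = kr 630.00
Interest: kr 6,300.00 × ((1 + 0.00015)^229 − 1) = kr 6,300.00 × 0.03494411… = kr 220.1479…
Total = kr 6,300.00 + kr 630.0000 + kr 220.1479… = kr 7,150.15

kr 7,150.15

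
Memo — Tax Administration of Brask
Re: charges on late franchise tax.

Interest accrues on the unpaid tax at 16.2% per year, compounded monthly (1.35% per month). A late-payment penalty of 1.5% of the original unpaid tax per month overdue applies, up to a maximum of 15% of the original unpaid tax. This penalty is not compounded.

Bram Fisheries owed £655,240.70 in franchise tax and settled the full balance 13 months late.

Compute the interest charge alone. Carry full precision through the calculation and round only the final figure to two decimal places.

£124,786.33

Interest: £655,240.70 × ((1 + 0.0135)^13 − 1) = £655,240.70 × 0.1904435… = £124,786.3346…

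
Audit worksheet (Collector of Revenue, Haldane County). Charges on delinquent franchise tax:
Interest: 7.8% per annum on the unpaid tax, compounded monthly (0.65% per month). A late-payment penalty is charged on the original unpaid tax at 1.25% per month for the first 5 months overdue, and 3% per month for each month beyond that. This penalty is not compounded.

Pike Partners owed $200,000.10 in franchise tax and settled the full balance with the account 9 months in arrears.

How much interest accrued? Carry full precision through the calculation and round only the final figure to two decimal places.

Interest: $200,000.10 × ((1 + 0.0065)^9 − 1) = $200,000.10 × 0.0600443… = $12,008.8650…

$12,008.86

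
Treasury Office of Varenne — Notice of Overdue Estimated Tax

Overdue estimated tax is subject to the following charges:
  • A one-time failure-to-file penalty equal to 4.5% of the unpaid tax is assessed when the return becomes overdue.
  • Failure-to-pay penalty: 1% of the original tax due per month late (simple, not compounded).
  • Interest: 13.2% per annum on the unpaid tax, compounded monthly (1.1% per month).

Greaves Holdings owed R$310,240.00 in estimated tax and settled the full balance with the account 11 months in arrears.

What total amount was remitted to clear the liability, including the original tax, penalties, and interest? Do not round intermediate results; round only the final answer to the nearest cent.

Failure-to-file penalty: 4.5% × R$310,240.00 = R$13,960.80
Failure-to-pay penalty: 11 × 1% × R$310,240.00 = R$34,126.40
Interest: R$310,240.00 × ((1 + 0.011)^11 − 1) = R$310,240.00 × 0.1278795… = R$39,673.3428…
Total = R$310,240.00 + R$48,087.2000 + R$39,673.3428… = R$398,000.54

R$398,000.54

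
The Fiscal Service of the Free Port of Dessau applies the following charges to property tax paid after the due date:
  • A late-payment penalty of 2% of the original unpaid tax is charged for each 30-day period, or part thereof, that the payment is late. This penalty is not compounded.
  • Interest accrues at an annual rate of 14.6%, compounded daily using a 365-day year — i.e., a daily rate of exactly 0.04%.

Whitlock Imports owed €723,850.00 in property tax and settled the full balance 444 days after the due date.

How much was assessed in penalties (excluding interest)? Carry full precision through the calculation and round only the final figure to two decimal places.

Penalty periods: ⌈444/30⌉ = 15; penalty = 15 × 2% × €723,850.00 = €217,155.00

€217,155.00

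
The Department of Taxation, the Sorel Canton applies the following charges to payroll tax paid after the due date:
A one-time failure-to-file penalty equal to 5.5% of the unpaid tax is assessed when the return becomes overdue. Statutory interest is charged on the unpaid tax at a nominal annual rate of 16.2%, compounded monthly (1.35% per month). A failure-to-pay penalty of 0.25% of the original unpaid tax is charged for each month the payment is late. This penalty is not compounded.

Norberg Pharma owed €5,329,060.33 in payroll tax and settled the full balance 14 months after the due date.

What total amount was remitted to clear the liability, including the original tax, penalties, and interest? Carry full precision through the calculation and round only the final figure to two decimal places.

€6,909,203.94

Failure-to-file penalty: 5.5% × €5,329,060.33 = €293,098.32…
Failure-to-pay penalty = 0.25% × €5,329,060.33 × 14 mo = €186,517.11…
Interest: €5,329,060.33 × ((1 + 0.0135)^14 − 1) = €5,329,060.33 × 0.2065145… = €1,100,528.1813…
Total = €5,329,060.33 + €479,615.4297 + €1,100,528.1813… = €6,909,203.94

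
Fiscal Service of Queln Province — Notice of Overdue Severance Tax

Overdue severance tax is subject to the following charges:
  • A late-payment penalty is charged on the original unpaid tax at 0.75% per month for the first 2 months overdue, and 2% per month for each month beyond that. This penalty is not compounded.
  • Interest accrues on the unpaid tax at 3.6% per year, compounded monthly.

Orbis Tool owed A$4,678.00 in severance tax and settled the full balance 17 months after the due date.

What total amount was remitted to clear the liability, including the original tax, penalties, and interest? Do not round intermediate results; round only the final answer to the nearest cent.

A$6,395.96

Penalty, months 1–2: 2 × 0.75% × A$4,678.00 = A$70.17
Penalty, months 3–17: 15 × 2% × A$4,678.00 = A$1,403.40
Interest (3.6%/yr ÷ 12 = 0.3%/month): A$4,678.00 × ((1 + 0.003)^17 − 1) = A$244.3907…
Total = A$4,678.00 + A$1,473.5700 + A$244.3907… = A$6,395.96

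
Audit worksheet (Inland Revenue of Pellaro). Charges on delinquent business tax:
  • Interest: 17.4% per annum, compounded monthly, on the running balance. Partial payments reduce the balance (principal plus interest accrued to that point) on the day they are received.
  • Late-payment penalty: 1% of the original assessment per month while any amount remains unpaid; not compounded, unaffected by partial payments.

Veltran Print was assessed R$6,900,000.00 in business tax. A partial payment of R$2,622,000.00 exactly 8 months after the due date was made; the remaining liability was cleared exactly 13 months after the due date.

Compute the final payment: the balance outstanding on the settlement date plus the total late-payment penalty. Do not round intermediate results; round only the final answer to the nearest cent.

Monthly rate = 17.4% ÷ 12 = 1.45%
Balance at month 8: R$6,900,000.0000 × (1 + 0.0145)^8 = R$7,742,219.8892…
After R$2,622,000.00 payment: R$7,742,219.8892… − R$2,622,000.00 = R$5,120,219.8892…
Balance at month 13: R$5,120,219.8892… × (1 + 0.0145)^5 = R$5,502,358.3248…
Penalty: 13 × 1% × R$6,900,000.00 = R$897,000.00
Final settlement = outstanding balance + penalty = R$5,502,358.3248… + R$897,000.00 = R$6,399,358.32

R$6,399,358.32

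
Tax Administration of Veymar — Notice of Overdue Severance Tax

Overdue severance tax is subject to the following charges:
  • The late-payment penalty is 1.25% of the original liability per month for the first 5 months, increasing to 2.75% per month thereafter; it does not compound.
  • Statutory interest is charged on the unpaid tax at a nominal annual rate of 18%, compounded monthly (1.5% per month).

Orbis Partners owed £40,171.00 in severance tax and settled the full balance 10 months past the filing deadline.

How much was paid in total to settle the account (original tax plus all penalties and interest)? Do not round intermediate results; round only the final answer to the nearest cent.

Penalty, months 1–5: 5 × 1.25% × £40,171.00 = £2,510.69…
Penalty, months 6–10: 5 × 2.75% × £40,171.00 = £5,523.51…
Interest: £40,171.00 × ((1 + 0.015)^10 − 1) = £40,171.00 × 0.1605408… = £6,449.0855…
Total = £40,171.00 + £8,034.2000 + £6,449.0855… = £54,654.29

£54,654.29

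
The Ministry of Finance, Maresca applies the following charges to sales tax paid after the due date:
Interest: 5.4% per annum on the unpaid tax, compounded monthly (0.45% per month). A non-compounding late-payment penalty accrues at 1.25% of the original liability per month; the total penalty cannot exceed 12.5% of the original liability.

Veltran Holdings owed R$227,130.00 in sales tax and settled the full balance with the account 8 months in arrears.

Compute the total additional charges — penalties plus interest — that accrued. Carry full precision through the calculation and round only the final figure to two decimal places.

Penalty: 8 × 1.25% × R$227,130.00 = R$22,713.00 (below the 12.5% cap of R$28,391.25)
Interest: R$227,130.00 × ((1 + 0.0045)^8 − 1) = R$227,130.00 × 0.0365721… = R$8,306.6283…
Penalties + interest = R$22,713.0000 + R$8,306.6283… = R$31,019.63

R$31,019.63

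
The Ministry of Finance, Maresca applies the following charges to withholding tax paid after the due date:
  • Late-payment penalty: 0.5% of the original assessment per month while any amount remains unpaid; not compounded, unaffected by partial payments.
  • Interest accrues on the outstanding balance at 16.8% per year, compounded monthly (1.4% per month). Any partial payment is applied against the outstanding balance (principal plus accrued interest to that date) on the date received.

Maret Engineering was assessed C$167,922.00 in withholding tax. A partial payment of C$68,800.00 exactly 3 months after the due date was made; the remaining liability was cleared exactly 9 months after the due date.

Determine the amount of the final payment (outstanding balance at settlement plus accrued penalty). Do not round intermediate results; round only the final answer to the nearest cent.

Balance at month 3: C$167,922.0000 × (1 + 0.014)^3 = C$175,073.9229…
After C$68,800.00 payment: C$175,073.9229… − C$68,800.00 = C$106,273.9229…
Balance at month 9: C$106,273.9229… × (1 + 0.014)^6 = C$115,519.2717…
Penalty: 9 × 0.5% × C$167,922.00 = C$7,556.49
Final settlement = outstanding balance + penalty = C$115,519.2717… + C$7,556.49 = C$123,075.76

C$123,075.76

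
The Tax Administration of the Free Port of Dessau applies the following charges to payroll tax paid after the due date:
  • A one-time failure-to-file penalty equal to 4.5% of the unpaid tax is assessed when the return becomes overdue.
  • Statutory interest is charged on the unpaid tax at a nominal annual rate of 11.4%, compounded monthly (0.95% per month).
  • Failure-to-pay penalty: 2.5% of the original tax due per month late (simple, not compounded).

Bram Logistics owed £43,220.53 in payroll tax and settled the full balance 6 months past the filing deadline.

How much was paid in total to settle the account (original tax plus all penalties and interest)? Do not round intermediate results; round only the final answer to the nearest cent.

Failure-to-file penalty: 4.5% × £43,220.53 = £1,944.92…
Failure-to-pay penalty = 2.5% × £43,220.53 × 6 mo = £6,483.08…
Interest: £43,220.53 × ((1 + 0.0095)^6 − 1) = £43,220.53 × 0.0583710… = £2,522.8264…
Total = £43,220.53 + £8,428.0034… + £2,522.8264… = £54,171.36

£54,171.36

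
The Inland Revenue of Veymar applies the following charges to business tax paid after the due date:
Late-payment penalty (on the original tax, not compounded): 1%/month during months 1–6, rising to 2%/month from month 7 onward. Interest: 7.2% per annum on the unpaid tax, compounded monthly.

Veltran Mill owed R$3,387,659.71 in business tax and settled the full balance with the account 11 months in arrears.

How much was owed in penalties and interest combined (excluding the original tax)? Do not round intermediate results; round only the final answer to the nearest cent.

R$772,440.86

Penalty, months 1–6: 6 × 1% × R$3,387,659.71 = R$203,259.58…
Penalty, months 7–11: 5 × 2% × R$3,387,659.71 = R$338,765.97…
Interest (7.2%/yr ÷ 12 = 0.6%/month): R$3,387,659.71 × ((1 + 0.006)^11 − 1) = R$230,415.3044…
Penalties + interest = R$542,025.5536 + R$230,415.3044… = R$772,440.86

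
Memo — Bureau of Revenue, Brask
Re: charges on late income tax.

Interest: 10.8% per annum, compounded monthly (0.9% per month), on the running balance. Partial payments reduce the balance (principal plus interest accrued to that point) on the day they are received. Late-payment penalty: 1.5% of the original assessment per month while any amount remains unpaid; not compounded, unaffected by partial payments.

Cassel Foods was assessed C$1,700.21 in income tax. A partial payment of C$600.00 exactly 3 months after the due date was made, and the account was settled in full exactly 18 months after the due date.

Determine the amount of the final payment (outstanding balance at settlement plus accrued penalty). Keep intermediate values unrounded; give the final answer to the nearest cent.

C$1,770.51

Balance at month 3: C$1,700.2100 × (1 + 0.009)^3 = C$1,746.5301…
After C$600.00 payment: C$1,746.5301… − C$600.00 = C$1,146.5301…
Balance at month 18: C$1,146.5301… × (1 + 0.009)^15 = C$1,311.4536…
Penalty: 18 × 1.5% × C$1,700.21 = C$459.06…
Final settlement = outstanding balance + penalty = C$1,311.4536… + C$459.06… = C$1,770.51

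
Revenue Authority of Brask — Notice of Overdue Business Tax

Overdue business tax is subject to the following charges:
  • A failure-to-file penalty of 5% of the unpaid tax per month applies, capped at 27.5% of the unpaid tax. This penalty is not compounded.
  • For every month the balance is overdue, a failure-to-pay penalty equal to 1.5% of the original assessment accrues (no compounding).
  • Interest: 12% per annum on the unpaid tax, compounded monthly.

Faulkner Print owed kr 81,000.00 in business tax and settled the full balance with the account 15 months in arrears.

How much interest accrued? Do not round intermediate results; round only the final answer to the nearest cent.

kr 13,038.49

Interest (12%/yr ÷ 12 = 1%/month): kr 81,000.00 × ((1 + 0.01)^15 − 1) = kr 13,038.4854…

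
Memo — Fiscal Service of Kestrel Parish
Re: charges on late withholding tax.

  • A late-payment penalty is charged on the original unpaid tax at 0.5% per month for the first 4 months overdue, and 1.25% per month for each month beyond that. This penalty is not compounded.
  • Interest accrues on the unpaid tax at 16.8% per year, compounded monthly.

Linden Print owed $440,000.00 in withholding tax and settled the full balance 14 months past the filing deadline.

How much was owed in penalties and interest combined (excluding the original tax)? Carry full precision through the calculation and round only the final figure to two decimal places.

Penalty, months 1–4: 4 × 0.5% × $440,000.00 = $8,800.00
Penalty, months 5–14: 10 × 1.25% × $440,000.00 = $55,000.00
Interest (16.8%/yr ÷ 12 = 1.4%/month): $440,000.00 × ((1 + 0.014)^14 − 1) = $94,544.7229…
Penalties + interest = $63,800.0000 + $94,544.7229… = $158,344.72

$158,344.72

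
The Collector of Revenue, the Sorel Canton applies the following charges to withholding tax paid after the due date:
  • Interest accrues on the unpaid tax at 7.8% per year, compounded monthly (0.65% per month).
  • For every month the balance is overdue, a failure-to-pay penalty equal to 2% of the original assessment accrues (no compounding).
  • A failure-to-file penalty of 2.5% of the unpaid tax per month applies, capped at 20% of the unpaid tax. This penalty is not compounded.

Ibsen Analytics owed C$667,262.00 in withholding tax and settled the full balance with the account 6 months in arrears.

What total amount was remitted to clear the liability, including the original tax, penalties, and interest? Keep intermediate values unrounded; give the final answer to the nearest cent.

Failure-to-file: 6 × 2.5% × C$667,262.00 = C$100,089.30 (under the 20% cap)
Failure-to-pay penalty: 6 × 2% × C$667,262.00 = C$80,071.44
Interest: C$667,262.00 × ((1 + 0.0065)^6 − 1) = C$667,262.00 × 0.0396393… = C$26,449.7781…
Total = C$667,262.00 + C$180,160.7400 + C$26,449.7781… = C$873,872.52

C$873,872.52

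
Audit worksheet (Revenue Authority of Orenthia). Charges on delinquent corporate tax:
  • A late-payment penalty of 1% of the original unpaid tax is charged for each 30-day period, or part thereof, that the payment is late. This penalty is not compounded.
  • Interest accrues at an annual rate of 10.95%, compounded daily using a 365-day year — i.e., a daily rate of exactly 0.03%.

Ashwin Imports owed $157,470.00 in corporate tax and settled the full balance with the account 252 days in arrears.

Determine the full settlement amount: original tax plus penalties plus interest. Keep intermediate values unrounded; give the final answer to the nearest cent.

$184,006.66

Penalty periods: ⌈252/30⌉ = 9; penalty = 9 × 1% × $157,470.00 = $14,172.30
Interest: $157,470.00 × ((1 + 0.0003)^252 − 1) = $157,470.00 × 0.07851885… = $12,364.3629…
Total = $157,470.00 + $14,172.3000 + $12,364.3629… = $184,006.66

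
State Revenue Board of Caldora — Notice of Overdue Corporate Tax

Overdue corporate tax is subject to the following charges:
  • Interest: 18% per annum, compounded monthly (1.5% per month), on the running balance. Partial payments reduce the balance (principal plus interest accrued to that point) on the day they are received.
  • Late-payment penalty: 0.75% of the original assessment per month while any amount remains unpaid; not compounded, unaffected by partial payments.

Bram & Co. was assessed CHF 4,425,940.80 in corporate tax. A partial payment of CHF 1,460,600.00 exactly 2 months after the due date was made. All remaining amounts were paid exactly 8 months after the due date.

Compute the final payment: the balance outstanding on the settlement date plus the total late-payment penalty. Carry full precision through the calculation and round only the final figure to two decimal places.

CHF 3,654,262.72

Balance at month 2: CHF 4,425,940.8000 × (1 + 0.015)^2 = CHF 4,559,714.8607…
After CHF 1,460,600.00 payment: CHF 4,559,714.8607… − CHF 1,460,600.00 = CHF 3,099,114.8607…
Balance at month 8: CHF 3,099,114.8607… × (1 + 0.015)^6 = CHF 3,388,706.2686…
Penalty: 8 × 0.75% × CHF 4,425,940.80 = CHF 265,556.45…
Final settlement = outstanding balance + penalty = CHF 3,388,706.2686… + CHF 265,556.45… = CHF 3,654,262.72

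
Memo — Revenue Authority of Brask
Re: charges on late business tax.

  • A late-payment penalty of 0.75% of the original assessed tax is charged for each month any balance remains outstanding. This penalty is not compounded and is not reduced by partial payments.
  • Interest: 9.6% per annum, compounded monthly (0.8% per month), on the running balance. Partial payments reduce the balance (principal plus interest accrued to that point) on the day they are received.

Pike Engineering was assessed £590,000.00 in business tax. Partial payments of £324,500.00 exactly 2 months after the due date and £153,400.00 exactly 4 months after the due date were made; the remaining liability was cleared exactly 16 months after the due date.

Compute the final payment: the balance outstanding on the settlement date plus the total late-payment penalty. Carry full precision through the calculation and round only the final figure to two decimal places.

Balance at month 2: £590,000.0000 × (1 + 0.008)^2 = £599,477.7600
After £324,500.00 payment: £599,477.7600 − £324,500.00 = £274,977.7600
Balance at month 4: £274,977.7600 × (1 + 0.008)^2 = £279,395.0027…
After £153,400.00 payment: £279,395.0027… − £153,400.00 = £125,995.0027…
Balance at month 16: £125,995.0027… × (1 + 0.008)^12 = £138,637.1767…
Penalty: 16 × 0.75% × £590,000.00 = £70,800.00
Final settlement = outstanding balance + penalty = £138,637.1767… + £70,800.00 = £209,437.18

£209,437.18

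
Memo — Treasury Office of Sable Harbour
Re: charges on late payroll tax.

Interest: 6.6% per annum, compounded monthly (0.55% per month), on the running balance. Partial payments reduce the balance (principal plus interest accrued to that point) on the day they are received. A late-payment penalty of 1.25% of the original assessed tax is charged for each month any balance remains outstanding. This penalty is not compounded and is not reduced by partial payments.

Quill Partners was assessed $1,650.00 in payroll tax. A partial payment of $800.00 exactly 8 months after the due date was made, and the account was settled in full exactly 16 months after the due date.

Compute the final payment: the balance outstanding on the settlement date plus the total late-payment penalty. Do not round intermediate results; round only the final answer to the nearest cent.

Balance at month 8: $1,650.0000 × (1 + 0.0055)^8 = $1,724.0130…
After $800.00 payment: $1,724.0130… − $800.00 = $924.0130…
Balance at month 16: $924.0130… × (1 + 0.0055)^8 = $965.4609…
Penalty: 16 × 1.25% × $1,650.00 = $330.00
Final settlement = outstanding balance + penalty = $965.4609… + $330.00 = $1,295.46

$1,295.46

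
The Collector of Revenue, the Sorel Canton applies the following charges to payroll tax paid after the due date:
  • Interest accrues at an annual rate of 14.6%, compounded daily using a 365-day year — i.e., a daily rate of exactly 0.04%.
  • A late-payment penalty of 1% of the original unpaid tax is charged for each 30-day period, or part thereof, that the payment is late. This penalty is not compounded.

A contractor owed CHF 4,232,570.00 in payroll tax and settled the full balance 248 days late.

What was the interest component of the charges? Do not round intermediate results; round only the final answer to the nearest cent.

Interest: CHF 4,232,570.00 × ((1 + 0.0004)^248 − 1) = CHF 4,232,570.00 × 0.10426523… = CHF 441,309.8926…

CHF 441,309.89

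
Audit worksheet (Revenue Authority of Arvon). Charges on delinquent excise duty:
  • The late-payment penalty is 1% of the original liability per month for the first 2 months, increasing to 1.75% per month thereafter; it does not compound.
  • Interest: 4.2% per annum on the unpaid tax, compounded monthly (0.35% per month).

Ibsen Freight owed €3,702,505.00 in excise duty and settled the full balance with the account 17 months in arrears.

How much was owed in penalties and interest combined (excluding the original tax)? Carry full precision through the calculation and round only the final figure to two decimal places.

Penalty, months 1–2: 2 × 1% × €3,702,505.00 = €74,050.10
Penalty, months 3–17: 15 × 1.75% × €3,702,505.00 = €971,907.56…
Interest: €3,702,505.00 × ((1 + 0.0035)^17 − 1) = €3,702,505.00 × 0.0611955… = €226,576.7018…
Penalties + interest = €1,045,957.6625 + €226,576.7018… = €1,272,534.36

€1,272,534.36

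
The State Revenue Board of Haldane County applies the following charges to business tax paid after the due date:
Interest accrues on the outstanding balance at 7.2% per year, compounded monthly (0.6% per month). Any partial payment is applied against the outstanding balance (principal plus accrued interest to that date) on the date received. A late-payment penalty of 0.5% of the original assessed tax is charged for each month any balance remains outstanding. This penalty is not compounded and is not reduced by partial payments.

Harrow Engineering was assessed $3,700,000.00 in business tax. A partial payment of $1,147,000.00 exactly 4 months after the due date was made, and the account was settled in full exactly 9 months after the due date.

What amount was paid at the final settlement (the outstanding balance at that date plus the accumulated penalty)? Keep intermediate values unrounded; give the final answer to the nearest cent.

$2,889,337.54

Balance at month 4: $3,700,000.0000 × (1 + 0.006)^4 = $3,789,602.4016…
After $1,147,000.00 payment: $3,789,602.4016… − $1,147,000.00 = $2,642,602.4016…
Balance at month 9: $2,642,602.4016… × (1 + 0.006)^5 = $2,722,837.5357…
Penalty: 9 × 0.5% × $3,700,000.00 = $166,500.00
Final settlement = outstanding balance + penalty = $2,722,837.5357… + $166,500.00 = $2,889,337.54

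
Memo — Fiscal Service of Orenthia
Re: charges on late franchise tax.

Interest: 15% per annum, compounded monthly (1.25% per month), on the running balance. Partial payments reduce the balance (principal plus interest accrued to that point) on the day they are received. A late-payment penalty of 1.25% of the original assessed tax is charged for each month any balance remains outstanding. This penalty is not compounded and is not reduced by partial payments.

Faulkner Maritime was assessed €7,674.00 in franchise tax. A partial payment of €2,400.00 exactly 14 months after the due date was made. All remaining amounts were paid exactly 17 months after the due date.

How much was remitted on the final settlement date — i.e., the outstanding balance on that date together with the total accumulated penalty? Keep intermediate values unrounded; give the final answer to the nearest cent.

€8,618.05

Balance at month 14: €7,674.0000 × (1 + 0.0125)^14 = €9,131.7127…
After €2,400.00 payment: €9,131.7127… − €2,400.00 = €6,731.7127…
Balance at month 17: €6,731.7127… × (1 + 0.0125)^3 = €6,987.3206…
Penalty: 17 × 1.25% × €7,674.00 = €1,630.73…
Final settlement = outstanding balance + penalty = €6,987.3206… + €1,630.73… = €8,618.05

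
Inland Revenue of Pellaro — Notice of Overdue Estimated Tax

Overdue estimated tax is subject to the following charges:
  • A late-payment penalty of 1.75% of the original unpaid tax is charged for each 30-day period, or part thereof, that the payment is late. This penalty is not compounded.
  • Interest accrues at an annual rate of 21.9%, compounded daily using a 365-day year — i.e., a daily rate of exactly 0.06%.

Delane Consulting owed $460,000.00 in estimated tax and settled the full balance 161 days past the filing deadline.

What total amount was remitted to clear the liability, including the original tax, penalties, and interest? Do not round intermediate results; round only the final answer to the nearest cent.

$554,938.39

Penalty periods: ⌈161/30⌉ = 6; penalty = 6 × 1.75% × $460,000.00 = $48,300.00
Interest: $460,000.00 × ((1 + 0.0006)^161 − 1) = $460,000.00 × 0.10138781… = $46,638.3934…
Total = $460,000.00 + $48,300.0000 + $46,638.3934… = $554,938.39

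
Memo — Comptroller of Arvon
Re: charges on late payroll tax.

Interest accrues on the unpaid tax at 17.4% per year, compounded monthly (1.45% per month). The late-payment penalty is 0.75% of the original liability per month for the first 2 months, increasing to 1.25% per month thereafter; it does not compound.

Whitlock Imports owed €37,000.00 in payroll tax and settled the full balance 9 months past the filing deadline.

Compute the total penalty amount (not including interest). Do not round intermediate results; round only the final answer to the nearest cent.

€3,792.50

Penalty, months 1–2: 2 × 0.75% × €37,000.00 = €555.00
Penalty, months 3–9: 7 × 1.25% × €37,000.00 = €3,237.50
Total penalty = €555.00 + €3,237.50 = €3,792.50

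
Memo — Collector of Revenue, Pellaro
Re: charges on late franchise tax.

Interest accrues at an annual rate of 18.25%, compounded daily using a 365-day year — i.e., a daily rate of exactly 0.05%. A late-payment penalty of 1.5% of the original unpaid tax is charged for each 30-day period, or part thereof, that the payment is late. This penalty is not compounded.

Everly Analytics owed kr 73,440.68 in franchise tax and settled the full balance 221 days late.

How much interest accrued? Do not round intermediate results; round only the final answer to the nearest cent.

Interest: kr 73,440.68 × ((1 + 0.0005)^221 − 1) = kr 73,440.68 × 0.11680551… = kr 8,578.2759…

kr 8,578.28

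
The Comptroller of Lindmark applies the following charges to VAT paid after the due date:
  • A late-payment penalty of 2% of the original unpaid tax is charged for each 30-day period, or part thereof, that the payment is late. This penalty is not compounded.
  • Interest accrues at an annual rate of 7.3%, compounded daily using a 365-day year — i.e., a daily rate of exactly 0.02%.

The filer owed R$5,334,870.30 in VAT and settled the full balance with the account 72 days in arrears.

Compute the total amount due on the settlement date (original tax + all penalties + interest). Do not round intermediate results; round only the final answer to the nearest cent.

R$5,732,332.64

Penalty periods: ⌈72/30⌉ = 3; penalty = 3 × 2% × R$5,334,870.30 = R$320,092.22…
Interest: R$5,334,870.30 × ((1 + 0.0002)^72 − 1) = R$5,334,870.30 × 0.01450272… = R$77,370.1236…
Total = R$5,334,870.30 + R$320,092.2180 + R$77,370.1236… = R$5,732,332.64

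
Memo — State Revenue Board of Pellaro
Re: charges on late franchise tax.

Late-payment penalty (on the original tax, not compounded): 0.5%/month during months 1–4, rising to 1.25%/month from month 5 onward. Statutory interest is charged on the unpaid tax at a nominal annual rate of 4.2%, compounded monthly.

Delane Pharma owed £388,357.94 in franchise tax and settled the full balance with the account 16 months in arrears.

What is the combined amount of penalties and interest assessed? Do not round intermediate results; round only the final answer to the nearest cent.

£88,349.21

Penalty, months 1–4: 4 × 0.5% × £388,357.94 = £7,767.16…
Penalty, months 5–16: 12 × 1.25% × £388,357.94 = £58,253.69…
Interest (4.2%/yr ÷ 12 = 0.35%/month): £388,357.94 × ((1 + 0.0035)^16 − 1) = £22,328.3622…
Penalties + interest = £66,020.8498 + £22,328.3622… = £88,349.21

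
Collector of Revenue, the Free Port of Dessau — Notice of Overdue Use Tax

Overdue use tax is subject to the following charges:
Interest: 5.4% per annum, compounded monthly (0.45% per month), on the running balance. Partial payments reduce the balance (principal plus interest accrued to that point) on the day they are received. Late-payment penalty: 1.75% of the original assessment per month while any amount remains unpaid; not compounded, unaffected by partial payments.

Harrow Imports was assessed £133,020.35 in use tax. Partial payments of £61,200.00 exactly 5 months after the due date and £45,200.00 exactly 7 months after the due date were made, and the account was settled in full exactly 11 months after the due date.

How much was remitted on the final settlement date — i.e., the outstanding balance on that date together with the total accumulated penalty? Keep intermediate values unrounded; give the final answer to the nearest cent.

Balance at month 5: £133,020.3500 × (1 + 0.0045)^5 = £136,040.3660…
After £61,200.00 payment: £136,040.3660… − £61,200.00 = £74,840.3660…
Balance at month 7: £74,840.3660… × (1 + 0.0045)^2 = £75,515.4448…
After £45,200.00 payment: £75,515.4448… − £45,200.00 = £30,315.4448…
Balance at month 11: £30,315.4448… × (1 + 0.0045)^4 = £30,864.8172…
Penalty: 11 × 1.75% × £133,020.35 = £25,606.42…
Final settlement = outstanding balance + penalty = £30,864.8172… + £25,606.42… = £56,471.23

£56,471.23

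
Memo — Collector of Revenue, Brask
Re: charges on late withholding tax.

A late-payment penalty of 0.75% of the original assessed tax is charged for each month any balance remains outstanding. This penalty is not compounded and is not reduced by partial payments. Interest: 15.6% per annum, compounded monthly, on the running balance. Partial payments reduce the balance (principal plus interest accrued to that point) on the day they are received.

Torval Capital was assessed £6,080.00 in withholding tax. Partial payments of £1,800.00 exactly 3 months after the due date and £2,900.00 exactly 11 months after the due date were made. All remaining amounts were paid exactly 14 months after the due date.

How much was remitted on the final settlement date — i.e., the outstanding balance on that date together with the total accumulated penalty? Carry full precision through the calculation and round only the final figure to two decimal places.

£2,834.13

Monthly rate = 15.6% ÷ 12 = 1.3%
Balance at month 3: £6,080.0000 × (1 + 0.013)^3 = £6,320.2159…
After £1,800.00 payment: £6,320.2159… − £1,800.00 = £4,520.2159…
Balance at month 11: £4,520.2159… × (1 + 0.013)^8 = £5,012.2733…
After £2,900.00 payment: £5,012.2733… − £2,900.00 = £2,112.2733…
Balance at month 14: £2,112.2733… × (1 + 0.013)^3 = £2,195.7275…
Penalty: 14 × 0.75% × £6,080.00 = £638.40
Final settlement = outstanding balance + penalty = £2,195.7275… + £638.40 = £2,834.13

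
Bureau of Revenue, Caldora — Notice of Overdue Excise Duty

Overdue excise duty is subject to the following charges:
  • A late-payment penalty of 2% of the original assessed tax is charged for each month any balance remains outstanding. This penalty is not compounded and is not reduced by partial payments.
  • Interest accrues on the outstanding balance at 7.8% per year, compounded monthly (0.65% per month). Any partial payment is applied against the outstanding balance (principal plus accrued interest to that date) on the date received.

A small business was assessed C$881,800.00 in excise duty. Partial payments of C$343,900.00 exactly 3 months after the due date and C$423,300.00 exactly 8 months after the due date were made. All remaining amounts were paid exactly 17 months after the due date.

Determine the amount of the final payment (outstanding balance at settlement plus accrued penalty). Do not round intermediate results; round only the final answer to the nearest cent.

Balance at month 3: C$881,800.0000 × (1 + 0.0065)^3 = C$899,107.1103…
After C$343,900.00 payment: C$899,107.1103… − C$343,900.00 = C$555,207.1103…
Balance at month 8: C$555,207.1103… × (1 + 0.0065)^5 = C$573,487.4461…
After C$423,300.00 payment: C$573,487.4461… − C$423,300.00 = C$150,187.4461…
Balance at month 17: C$150,187.4461… × (1 + 0.0065)^9 = C$159,205.3454…
Penalty: 17 × 2% × C$881,800.00 = C$299,812.00
Final settlement = outstanding balance + penalty = C$159,205.3454… + C$299,812.00 = C$459,017.35

C$459,017.35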